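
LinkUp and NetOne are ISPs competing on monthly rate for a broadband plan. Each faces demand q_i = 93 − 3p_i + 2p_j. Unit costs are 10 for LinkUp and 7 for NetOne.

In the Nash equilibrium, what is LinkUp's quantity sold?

60.5625

LinkUp's profit: π = (p_{LinkUp} − 10)(93 − 3p_{LinkUp} + 2p_{NetOne}).
∂π/∂p_{LinkUp} = 123 − 6p_{LinkUp} + 2p_{NetOne} = 0 ⇒ p_{LinkUp} = 20.5 + (1/3)p_{NetOne}.
Similarly p_{NetOne} = 19 + (1/3)p_{LinkUp}.
Substituting the second reaction function into the first: p_{LinkUp} = 20.5 + (1/3)(19 + (1/3)p_{LinkUp}), which gives (8/9)p_{LinkUp} = 161/6 ⇒ p_{LinkUp} = 30.1875.
Then p_{NetOne} = 19 + (1/3)·30.1875 = 29.0625.
q_{LinkUp} = 93 − 3·30.1875 + 2·29.0625 = 60.5625.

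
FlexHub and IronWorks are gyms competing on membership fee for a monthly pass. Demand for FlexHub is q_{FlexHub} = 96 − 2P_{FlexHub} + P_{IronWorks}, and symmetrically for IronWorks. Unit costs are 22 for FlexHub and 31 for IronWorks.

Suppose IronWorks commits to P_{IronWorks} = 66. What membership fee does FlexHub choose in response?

51.5

FlexHub's profit: π = (P_{FlexHub} − 22)(96 − 2P_{FlexHub} + P_{IronWorks}).
∂π/∂P_{FlexHub} = 140 − 4P_{FlexHub} + P_{IronWorks} = 0 ⇒ P_{FlexHub} = 35 + 0.25P_{IronWorks}.
At P_{IronWorks} = 66: P_{FlexHub} = 35 + 0.25·66 = 51.5.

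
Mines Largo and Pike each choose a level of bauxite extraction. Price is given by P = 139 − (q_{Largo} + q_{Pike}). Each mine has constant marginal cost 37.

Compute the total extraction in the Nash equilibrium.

Mine Largo's profit: π = q_{Largo}(139 − (q_{Largo} + q_{Pike})) − 37q_{Largo}.
∂π/∂q_{Largo} = 102 − 2q_{Largo} − q_{Pike} = 0, so q_{Largo} = 51 − 0.5q_{Pike}.
The game is symmetric, so in equilibrium q_{Pike} = q_{Largo}: the reaction function gives 1.5q_{Largo} = 51, hence q_{Largo} = 34.
Total extraction: 34 + 34 = 68.

68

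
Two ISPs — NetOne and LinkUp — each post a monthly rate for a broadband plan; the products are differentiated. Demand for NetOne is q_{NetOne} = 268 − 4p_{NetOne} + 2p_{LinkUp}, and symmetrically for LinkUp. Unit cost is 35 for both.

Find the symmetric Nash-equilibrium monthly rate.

68

NetOne's profit: π = (p_{NetOne} − 35)(268 − 4p_{NetOne} + 2p_{LinkUp}).
∂π/∂p_{NetOne} = 408 − 8p_{NetOne} + 2p_{LinkUp} = 0 ⇒ p_{NetOne} = 51 + 0.25p_{LinkUp}.
The game is symmetric, so in equilibrium p_{LinkUp} = p_{NetOne}: the reaction function gives 0.75p_{NetOne} = 51, hence p_{NetOne} = 68.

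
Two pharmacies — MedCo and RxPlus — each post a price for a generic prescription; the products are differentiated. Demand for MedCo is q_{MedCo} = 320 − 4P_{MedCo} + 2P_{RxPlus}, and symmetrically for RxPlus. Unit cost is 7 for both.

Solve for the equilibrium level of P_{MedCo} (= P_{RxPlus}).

58

MedCo's profit: π = (P_{MedCo} − 7)(320 − 4P_{MedCo} + 2P_{RxPlus}).
∂π/∂P_{MedCo} = 348 − 8P_{MedCo} + 2P_{RxPlus} = 0 ⇒ P_{MedCo} = 43.5 + 0.25P_{RxPlus}.
The game is symmetric, so in equilibrium P_{RxPlus} = P_{MedCo}: the reaction function gives 0.75P_{MedCo} = 43.5, hence P_{MedCo} = 58.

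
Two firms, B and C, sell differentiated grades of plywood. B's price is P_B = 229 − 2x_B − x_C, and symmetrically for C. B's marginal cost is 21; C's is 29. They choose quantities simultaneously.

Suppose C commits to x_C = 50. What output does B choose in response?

Firm B's profit: π = x_B(229 − 2x_B − x_C) − 21x_B.
∂π/∂x_B = 208 − 4x_B − x_C = 0 ⇒ x_B = 52 − 0.25x_C.
At x_C = 50: x_B = 52 − 0.25·50 = 39.5.

39.5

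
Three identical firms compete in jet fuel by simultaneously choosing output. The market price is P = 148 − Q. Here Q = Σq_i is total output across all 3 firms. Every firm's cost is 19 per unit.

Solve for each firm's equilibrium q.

A representative firm's profit is π_i = q_i(148 − Q) − 19q_i, with Q = q_i + Σ_{j≠i} q_j.
First-order condition: 129 − 2q_i − Σ_{j≠i} q_j = 0.
Imposing symmetry (q_j = q for all j) turns Σ_{j≠i} q_j into 2q, so 129 = 4q and q = 32.25.

32.25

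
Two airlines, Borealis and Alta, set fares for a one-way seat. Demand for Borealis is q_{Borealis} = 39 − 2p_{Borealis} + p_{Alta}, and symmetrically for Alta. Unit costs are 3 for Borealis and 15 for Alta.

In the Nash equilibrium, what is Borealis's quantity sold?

27.2

Borealis's profit: π = (p_{Borealis} − 3)(39 − 2p_{Borealis} + p_{Alta}).
∂π/∂p_{Borealis} = 45 − 4p_{Borealis} + p_{Alta} = 0 ⇒ p_{Borealis} = 11.25 + 0.25p_{Alta}.
Similarly p_{Alta} = 17.25 + 0.25p_{Borealis}.
Substituting the second reaction function into the first: p_{Borealis} = 11.25 + 0.25(17.25 + 0.25p_{Borealis}), which gives 0.9375p_{Borealis} = 15.5625 ⇒ p_{Borealis} = 16.6.
Then p_{Alta} = 17.25 + 0.25·16.6 = 21.4.
q_{Borealis} = 39 − 2·16.6 + 21.4 = 27.2.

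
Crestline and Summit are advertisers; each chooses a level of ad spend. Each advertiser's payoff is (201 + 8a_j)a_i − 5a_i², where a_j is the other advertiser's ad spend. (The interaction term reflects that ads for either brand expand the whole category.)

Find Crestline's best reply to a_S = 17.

33.7

Crestline's payoff is (201 + 8a_S)a_C − 5a_C².
∂π/∂a_C = 201 + 8a_S − 10a_C = 0, so a_C = 20.1 + 0.8a_S.
At a_S = 17: a_C = 20.1 + 0.8·17 = 33.7.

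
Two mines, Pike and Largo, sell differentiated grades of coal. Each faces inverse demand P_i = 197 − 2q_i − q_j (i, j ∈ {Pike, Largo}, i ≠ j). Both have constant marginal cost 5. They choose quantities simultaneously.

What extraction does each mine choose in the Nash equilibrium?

38.4

Mine Pike's profit: π = q_{Pike}(197 − 2q_{Pike} − q_{Largo}) − 5q_{Pike}.
∂π/∂q_{Pike} = 192 − 4q_{Pike} − q_{Largo} = 0 ⇒ q_{Pike} = 48 − 0.25q_{Largo}.
By symmetry q_{Largo} = q_{Pike}; substituting into the reaction function, 1.25q_{Pike} = 48 and q_{Pike} = 38.4.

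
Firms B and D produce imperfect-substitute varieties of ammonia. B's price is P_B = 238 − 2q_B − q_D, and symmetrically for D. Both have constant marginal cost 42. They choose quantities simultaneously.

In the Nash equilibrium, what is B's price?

120.4

Firm B's profit: π = q_B(238 − 2q_B − q_D) − 42q_B.
∂π/∂q_B = 196 − 4q_B − q_D = 0 ⇒ q_B = 49 − 0.25q_D.
The game is symmetric, so in equilibrium q_D = q_B: the reaction function gives 1.25q_B = 49, hence q_B = 39.2.
P_B = 238 − 2·39.2 − 39.2 = 120.4.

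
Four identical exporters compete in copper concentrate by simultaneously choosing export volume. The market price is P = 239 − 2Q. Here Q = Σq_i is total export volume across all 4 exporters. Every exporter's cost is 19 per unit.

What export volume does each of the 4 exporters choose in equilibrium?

A representative exporter's profit is π_i = q_i(239 − 2Q) − 19q_i, with Q = q_i + Σ_{j≠i} q_j.
First-order condition: 220 − 4q_i − 2Σ_{j≠i} q_j = 0.
In a symmetric equilibrium every exporter chooses the same q, so Σ_{j≠i} q_j = 3q. The condition becomes 220 − 10q = 0, giving q = 220/10 = 22.

22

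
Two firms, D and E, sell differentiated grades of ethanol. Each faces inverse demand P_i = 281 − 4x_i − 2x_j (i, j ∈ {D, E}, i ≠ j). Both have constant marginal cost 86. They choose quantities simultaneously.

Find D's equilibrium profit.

Firm D's profit: π = x_D(281 − 4x_D − 2x_E) − 86x_D.
∂π/∂x_D = 195 − 8x_D − 2x_E = 0 ⇒ x_D = 24.375 − 0.25x_E.
Setting x_D = x_E in the reaction function: x_D = 24.375 − 0.25x_D, so x_D = 24.375 / 1.25 = 19.5.
P_D = 281 − 4·19.5 − 2·19.5 = 164.
Profit = (164 − 86)·19.5 = 1521.

1521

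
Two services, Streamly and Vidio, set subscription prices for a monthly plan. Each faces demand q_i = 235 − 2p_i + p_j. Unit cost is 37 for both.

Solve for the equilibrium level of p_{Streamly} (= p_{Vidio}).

Streamly's profit: π = (p_{Streamly} − 37)(235 − 2p_{Streamly} + p_{Vidio}).
∂π/∂p_{Streamly} = 309 − 4p_{Streamly} + p_{Vidio} = 0 ⇒ p_{Streamly} = 77.25 + 0.25p_{Vidio}.
The game is symmetric, so in equilibrium p_{Vidio} = p_{Streamly}: the reaction function gives 0.75p_{Streamly} = 77.25, hence p_{Streamly} = 103.

103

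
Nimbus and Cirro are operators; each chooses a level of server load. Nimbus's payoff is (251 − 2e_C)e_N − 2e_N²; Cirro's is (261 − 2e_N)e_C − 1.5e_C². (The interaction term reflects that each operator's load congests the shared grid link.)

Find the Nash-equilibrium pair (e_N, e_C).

Expanding Nimbus's payoff: 251e_N − 2e_Ce_N − 2e_N².
∂π/∂e_N = 251 − 2e_C − 4e_N = 0, so e_N = 62.75 − 0.5e_C.
Likewise for Cirro: e_C = 87 − (2/3)e_N.
Substituting the second reaction function into the first: e_N = 62.75 − 0.5(87 − (2/3)e_N), which gives (2/3)e_N = 19.25 ⇒ e_N = 28.875.
Then e_C = 87 − (2/3)·28.875 = 67.75.

28.875, 67.75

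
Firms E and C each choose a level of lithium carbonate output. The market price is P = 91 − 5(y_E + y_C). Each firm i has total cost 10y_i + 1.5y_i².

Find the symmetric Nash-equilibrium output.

Firm E's profit: π = y_E(91 − 5(y_E + y_C)) − 10y_E − 1.5y_E².
∂π/∂y_E = 81 − 13y_E − 5y_C = 0, so y_E = 81/13 − (5/13)y_C.
The game is symmetric, so in equilibrium y_C = y_E: the reaction function gives (18/13)y_E = 81/13, hence y_E = 4.5.

4.5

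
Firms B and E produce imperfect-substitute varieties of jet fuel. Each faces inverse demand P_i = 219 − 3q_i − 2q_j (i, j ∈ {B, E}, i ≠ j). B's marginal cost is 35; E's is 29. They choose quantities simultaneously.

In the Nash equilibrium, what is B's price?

102.875

Firm B's profit: π = q_B(219 − 3q_B − 2q_E) − 35q_B.
∂π/∂q_B = 184 − 6q_B − 2q_E = 0 ⇒ q_B = 92/3 − (1/3)q_E.
Similarly q_E = 95/3 − (1/3)q_B.
Plugging q_E into B's best response: q_B = 92/3 − (1/3)(95/3 − (1/3)q_B) ⇒ (8/9)q_B = 181/9, so q_B = 22.625.
Then q_E = 95/3 − (1/3)·22.625 = 24.125.
P_B = 219 − 3·22.625 − 2·24.125 = 102.875.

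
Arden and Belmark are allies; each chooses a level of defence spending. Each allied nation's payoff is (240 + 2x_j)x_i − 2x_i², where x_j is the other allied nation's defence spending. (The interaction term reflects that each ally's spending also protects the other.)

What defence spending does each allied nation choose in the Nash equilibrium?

Arden's payoff is (240 + 2x_B)x_A − 2x_A².
∂π/∂x_A = 240 + 2x_B − 4x_A = 0, so x_A = 60 + 0.5x_B.
Setting x_A = x_B in the reaction function: x_A = 60 + 0.5x_A, so x_A = 60 / 0.5 = 120.

120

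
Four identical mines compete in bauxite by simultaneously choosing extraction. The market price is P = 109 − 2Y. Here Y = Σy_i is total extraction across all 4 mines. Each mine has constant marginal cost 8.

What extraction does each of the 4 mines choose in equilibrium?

A representative mine's profit is π_i = y_i(109 − 2Y) − 8y_i, with Y = y_i + Σ_{j≠i} y_j.
First-order condition: 101 − 4y_i − 2Σ_{j≠i} y_j = 0.
With identical mines, set every y_j = y: then 101 − 4y − 6y = 0, i.e. y = 101/10 = 10.1.

10.1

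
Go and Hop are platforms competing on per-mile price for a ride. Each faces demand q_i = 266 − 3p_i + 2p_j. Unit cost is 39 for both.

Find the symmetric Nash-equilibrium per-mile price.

95.75

Go's profit: π = (p_{Go} − 39)(266 − 3p_{Go} + 2p_{Hop}).
∂π/∂p_{Go} = 383 − 6p_{Go} + 2p_{Hop} = 0 ⇒ p_{Go} = 383/6 + (1/3)p_{Hop}.
Setting p_{Go} = p_{Hop} in the reaction function: p_{Go} = 383/6 + (1/3)p_{Go}, so p_{Go} = (383/6) / (2/3) = 95.75.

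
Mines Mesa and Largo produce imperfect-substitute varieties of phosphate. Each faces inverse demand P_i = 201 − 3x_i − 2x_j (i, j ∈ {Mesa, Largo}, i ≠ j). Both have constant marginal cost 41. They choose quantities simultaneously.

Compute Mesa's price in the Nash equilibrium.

101

Mine Mesa's profit: π = x_{Mesa}(201 − 3x_{Mesa} − 2x_{Largo}) − 41x_{Mesa}.
∂π/∂x_{Mesa} = 160 − 6x_{Mesa} − 2x_{Largo} = 0 ⇒ x_{Mesa} = 80/3 − (1/3)x_{Largo}.
Setting x_{Mesa} = x_{Largo} in the reaction function: x_{Mesa} = 80/3 − (1/3)x_{Mesa}, so x_{Mesa} = (80/3) / (4/3) = 20.
P_{Mesa} = 201 − 3·20 − 2·20 = 101.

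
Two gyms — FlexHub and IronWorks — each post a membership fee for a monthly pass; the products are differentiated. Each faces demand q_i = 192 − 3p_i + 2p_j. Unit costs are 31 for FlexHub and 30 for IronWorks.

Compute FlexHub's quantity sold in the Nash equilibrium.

120.1875

FlexHub's profit: π = (p_{FlexHub} − 31)(192 − 3p_{FlexHub} + 2p_{IronWorks}).
∂π/∂p_{FlexHub} = 285 − 6p_{FlexHub} + 2p_{IronWorks} = 0 ⇒ p_{FlexHub} = 47.5 + (1/3)p_{IronWorks}.
Similarly p_{IronWorks} = 47 + (1/3)p_{FlexHub}.
Solving the two reaction functions simultaneously: (1 − (1/3)(1/3))p_{FlexHub} = 47.5 + (1/3)·47, so (8/9)p_{FlexHub} = 379/6 and p_{FlexHub} = 71.0625.
Then p_{IronWorks} = 47 + (1/3)·71.0625 = 70.6875.
q_{FlexHub} = 192 − 3·71.0625 + 2·70.6875 = 120.1875.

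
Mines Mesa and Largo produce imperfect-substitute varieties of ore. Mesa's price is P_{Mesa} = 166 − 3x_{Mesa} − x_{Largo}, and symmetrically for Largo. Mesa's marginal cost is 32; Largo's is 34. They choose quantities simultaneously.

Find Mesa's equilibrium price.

Mine Mesa's profit: π = x_{Mesa}(166 − 3x_{Mesa} − x_{Largo}) − 32x_{Mesa}.
∂π/∂x_{Mesa} = 134 − 6x_{Mesa} − x_{Largo} = 0 ⇒ x_{Mesa} = 67/3 − (1/6)x_{Largo}.
Similarly x_{Largo} = 22 − (1/6)x_{Mesa}.
Plugging x_{Largo} into Mesa's best response: x_{Mesa} = 67/3 − (1/6)(22 − (1/6)x_{Mesa}) ⇒ (35/36)x_{Mesa} = 56/3, so x_{Mesa} = 19.2.
Then x_{Largo} = 22 − (1/6)·19.2 = 18.8.
P_{Mesa} = 166 − 3·19.2 − 18.8 = 89.6.

89.6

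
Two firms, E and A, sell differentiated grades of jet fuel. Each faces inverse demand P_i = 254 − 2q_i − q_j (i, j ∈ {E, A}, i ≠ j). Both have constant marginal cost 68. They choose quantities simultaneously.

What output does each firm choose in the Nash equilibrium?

Firm E's profit: π = q_E(254 − 2q_E − q_A) − 68q_E.
∂π/∂q_E = 186 − 4q_E − q_A = 0 ⇒ q_E = 46.5 − 0.25q_A.
Setting q_E = q_A in the reaction function: q_E = 46.5 − 0.25q_E, so q_E = 46.5 / 1.25 = 37.2.

37.2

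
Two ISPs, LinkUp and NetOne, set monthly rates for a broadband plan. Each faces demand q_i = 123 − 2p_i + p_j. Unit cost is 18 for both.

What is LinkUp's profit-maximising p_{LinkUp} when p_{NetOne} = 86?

61.25

LinkUp's profit: π = (p_{LinkUp} − 18)(123 − 2p_{LinkUp} + p_{NetOne}).
∂π/∂p_{LinkUp} = 159 − 4p_{LinkUp} + p_{NetOne} = 0 ⇒ p_{LinkUp} = 39.75 + 0.25p_{NetOne}.
At p_{NetOne} = 86: p_{LinkUp} = 39.75 + 0.25·86 = 61.25.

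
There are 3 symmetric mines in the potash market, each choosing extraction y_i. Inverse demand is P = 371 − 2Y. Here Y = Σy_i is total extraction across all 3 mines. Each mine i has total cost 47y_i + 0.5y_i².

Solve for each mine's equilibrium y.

36

A representative mine's profit is π_i = y_i(371 − 2Y) − 47y_i − 0.5y_i², with Y = y_i + Σ_{j≠i} y_j.
First-order condition: 324 − 5y_i − 2Σ_{j≠i} y_j = 0.
In a symmetric equilibrium every mine chooses the same y, so Σ_{j≠i} y_j = 2y. The condition becomes 324 − 9y = 0, giving y = 324/9 = 36.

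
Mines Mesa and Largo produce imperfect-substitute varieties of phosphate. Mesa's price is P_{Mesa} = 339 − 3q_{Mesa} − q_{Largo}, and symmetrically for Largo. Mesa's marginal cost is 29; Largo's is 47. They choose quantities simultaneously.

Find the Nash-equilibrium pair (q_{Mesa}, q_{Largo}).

44.8, 41.2

Mine Mesa's profit: π = q_{Mesa}(339 − 3q_{Mesa} − q_{Largo}) − 29q_{Mesa}.
∂π/∂q_{Mesa} = 310 − 6q_{Mesa} − q_{Largo} = 0 ⇒ q_{Mesa} = 155/3 − (1/6)q_{Largo}.
Similarly q_{Largo} = 146/3 − (1/6)q_{Mesa}.
Solving the two reaction functions simultaneously: (1 − (−1/6)(−1/6))q_{Mesa} = 155/3 − (1/6)·(146/3), so (35/36)q_{Mesa} = 392/9 and q_{Mesa} = 44.8.
Then q_{Largo} = 146/3 − (1/6)·44.8 = 41.2.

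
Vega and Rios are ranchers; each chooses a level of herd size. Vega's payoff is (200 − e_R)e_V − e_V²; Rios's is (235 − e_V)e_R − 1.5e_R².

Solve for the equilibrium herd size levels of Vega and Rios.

73, 54

Expanding Vega's payoff: 200e_V − e_Re_V − e_V².
∂π/∂e_V = 200 − e_R − 2e_V = 0, so e_V = 100 − 0.5e_R.
Likewise for Rios: e_R = 235/3 − (1/3)e_V.
Solving the two reaction functions simultaneously: (1 − (−0.5)(−1/3))e_V = 100 − 0.5·(235/3), so (5/6)e_V = 365/6 and e_V = 73.
Then e_R = 235/3 − (1/3)·73 = 54.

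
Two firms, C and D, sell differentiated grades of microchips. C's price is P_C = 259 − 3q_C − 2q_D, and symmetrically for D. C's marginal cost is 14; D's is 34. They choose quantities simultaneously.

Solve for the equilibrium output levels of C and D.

Firm C's profit: π = q_C(259 − 3q_C − 2q_D) − 14q_C.
∂π/∂q_C = 245 − 6q_C − 2q_D = 0 ⇒ q_C = 245/6 − (1/3)q_D.
Similarly q_D = 37.5 − (1/3)q_C.
Substituting the second reaction function into the first: q_C = 245/6 − (1/3)(37.5 − (1/3)q_C), which gives (8/9)q_C = 85/3 ⇒ q_C = 31.875.
Then q_D = 37.5 − (1/3)·31.875 = 26.875.

31.875, 26.875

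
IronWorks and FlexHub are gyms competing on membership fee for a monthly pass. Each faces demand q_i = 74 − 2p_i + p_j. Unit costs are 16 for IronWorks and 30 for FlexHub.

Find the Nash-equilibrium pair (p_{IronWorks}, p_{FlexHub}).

37.2, 42.8

IronWorks's profit: π = (p_{IronWorks} − 16)(74 − 2p_{IronWorks} + p_{FlexHub}).
∂π/∂p_{IronWorks} = 106 − 4p_{IronWorks} + p_{FlexHub} = 0 ⇒ p_{IronWorks} = 26.5 + 0.25p_{FlexHub}.
Similarly p_{FlexHub} = 33.5 + 0.25p_{IronWorks}.
Solving the two reaction functions simultaneously: (1 − (0.25)(0.25))p_{IronWorks} = 26.5 + 0.25·33.5, so 0.9375p_{IronWorks} = 34.875 and p_{IronWorks} = 37.2.
Then p_{FlexHub} = 33.5 + 0.25·37.2 = 42.8.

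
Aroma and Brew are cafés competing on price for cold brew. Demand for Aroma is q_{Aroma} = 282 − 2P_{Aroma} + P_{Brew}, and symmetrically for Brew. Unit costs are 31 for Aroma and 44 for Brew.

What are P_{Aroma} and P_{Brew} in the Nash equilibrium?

Aroma's profit: π = (P_{Aroma} − 31)(282 − 2P_{Aroma} + P_{Brew}).
∂π/∂P_{Aroma} = 344 − 4P_{Aroma} + P_{Brew} = 0 ⇒ P_{Aroma} = 86 + 0.25P_{Brew}.
Similarly P_{Brew} = 92.5 + 0.25P_{Aroma}.
Substituting the second reaction function into the first: P_{Aroma} = 86 + 0.25(92.5 + 0.25P_{Aroma}), which gives 0.9375P_{Aroma} = 109.125 ⇒ P_{Aroma} = 116.4.
Then P_{Brew} = 92.5 + 0.25·116.4 = 121.6.

116.4, 121.6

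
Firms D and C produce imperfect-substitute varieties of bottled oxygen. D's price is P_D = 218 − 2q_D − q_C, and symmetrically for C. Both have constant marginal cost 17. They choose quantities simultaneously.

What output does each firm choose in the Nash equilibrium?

Firm D's profit: π = q_D(218 − 2q_D − q_C) − 17q_D.
∂π/∂q_D = 201 − 4q_D − q_C = 0 ⇒ q_D = 50.25 − 0.25q_C.
Setting q_D = q_C in the reaction function: q_D = 50.25 − 0.25q_D, so q_D = 50.25 / 1.25 = 40.2.

40.2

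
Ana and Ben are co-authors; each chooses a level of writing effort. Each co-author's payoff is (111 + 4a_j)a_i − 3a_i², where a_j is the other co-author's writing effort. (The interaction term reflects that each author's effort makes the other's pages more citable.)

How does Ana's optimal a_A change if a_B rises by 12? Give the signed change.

Ana's payoff is (111 + 4a_B)a_A − 3a_A².
∂π/∂a_A = 111 + 4a_B − 6a_A = 0, so a_A = 18.5 + (2/3)a_B.
The reaction-function slope is 2/3, so a 12-unit rise in a_B moves a_A by 2/3 × 12 = 8. Ana's best response rises — the actions are strategic complements.

8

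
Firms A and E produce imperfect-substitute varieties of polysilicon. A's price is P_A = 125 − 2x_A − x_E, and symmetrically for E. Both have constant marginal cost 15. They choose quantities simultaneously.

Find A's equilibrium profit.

Firm A's profit: π = x_A(125 − 2x_A − x_E) − 15x_A.
∂π/∂x_A = 110 − 4x_A − x_E = 0 ⇒ x_A = 27.5 − 0.25x_E.
The game is symmetric, so in equilibrium x_E = x_A: the reaction function gives 1.25x_A = 27.5, hence x_A = 22.
P_A = 125 − 2·22 − 22 = 59.
Profit = (59 − 15)·22 = 968.

968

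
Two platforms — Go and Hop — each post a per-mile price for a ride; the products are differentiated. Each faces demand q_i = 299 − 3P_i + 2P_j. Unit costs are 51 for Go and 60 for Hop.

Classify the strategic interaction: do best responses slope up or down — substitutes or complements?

strategic complements

Go's profit: π = (P_{Go} − 51)(299 − 3P_{Go} + 2P_{Hop}).
∂π/∂P_{Go} = 452 − 6P_{Go} + 2P_{Hop} = 0 ⇒ P_{Go} = 226/3 + (1/3)P_{Hop}.
The best-response slope dP_{Go}/dP_{Hop} = 1/3 > 0: the reaction function is upward-sloping, so the choices are strategic complements.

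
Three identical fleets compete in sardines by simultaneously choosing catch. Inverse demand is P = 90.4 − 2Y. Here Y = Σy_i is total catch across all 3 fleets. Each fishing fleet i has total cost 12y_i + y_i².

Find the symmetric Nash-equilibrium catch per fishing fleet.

7.84

A representative fishing fleet's profit is π_i = y_i(90.4 − 2Y) − 12y_i − y_i², with Y = y_i + Σ_{j≠i} y_j.
First-order condition: 78.4 − 6y_i − 2Σ_{j≠i} y_j = 0.
Imposing symmetry (y_j = y for all j) turns Σ_{j≠i} y_j into 2y, so 78.4 = 10y and y = 7.84.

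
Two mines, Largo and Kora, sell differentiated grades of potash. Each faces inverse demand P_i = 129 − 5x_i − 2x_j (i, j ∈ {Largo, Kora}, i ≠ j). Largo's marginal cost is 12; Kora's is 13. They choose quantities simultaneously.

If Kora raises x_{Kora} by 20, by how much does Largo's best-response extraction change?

Mine Largo's profit: π = x_{Largo}(129 − 5x_{Largo} − 2x_{Kora}) − 12x_{Largo}.
∂π/∂x_{Largo} = 117 − 10x_{Largo} − 2x_{Kora} = 0 ⇒ x_{Largo} = 11.7 − 0.2x_{Kora}.
The reaction-function slope is −0.2, so a 20-unit rise in x_{Kora} moves x_{Largo} by −0.2 × 20 = −4. Largo's best response falls — the actions are strategic substitutes.

-4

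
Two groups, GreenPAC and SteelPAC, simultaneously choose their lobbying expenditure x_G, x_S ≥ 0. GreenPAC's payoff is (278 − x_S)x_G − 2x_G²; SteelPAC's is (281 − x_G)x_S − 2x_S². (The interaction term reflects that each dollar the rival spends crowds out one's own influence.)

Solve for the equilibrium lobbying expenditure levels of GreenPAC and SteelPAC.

Expanding GreenPAC's payoff: 278x_G − x_Sx_G − 2x_G².
∂π/∂x_G = 278 − x_S − 4x_G = 0, so x_G = 69.5 − 0.25x_S.
Likewise for SteelPAC: x_S = 70.25 − 0.25x_G.
Substituting the second reaction function into the first: x_G = 69.5 − 0.25(70.25 − 0.25x_G), which gives 0.9375x_G = 51.9375 ⇒ x_G = 55.4.
Then x_S = 70.25 − 0.25·55.4 = 56.4.

55.4, 56.4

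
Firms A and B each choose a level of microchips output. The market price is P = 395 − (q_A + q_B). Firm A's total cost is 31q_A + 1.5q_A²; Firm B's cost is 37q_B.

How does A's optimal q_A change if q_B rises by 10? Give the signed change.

Firm A's profit: π = q_A(395 − (q_A + q_B)) − 31q_A − 1.5q_A².
∂π/∂q_A = 364 − 5q_A − q_B = 0, so q_A = 72.8 − 0.2q_B.
The reaction-function slope is −0.2, so a 10-unit rise in q_B moves q_A by −0.2 × 10 = −2. A's best response falls — the actions are strategic substitutes.

-2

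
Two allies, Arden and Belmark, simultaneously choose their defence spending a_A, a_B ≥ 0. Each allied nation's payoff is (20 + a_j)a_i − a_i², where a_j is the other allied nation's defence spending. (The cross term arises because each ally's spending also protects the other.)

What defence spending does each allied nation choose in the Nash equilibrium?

Arden's payoff is (20 + a_B)a_A − a_A².
∂π/∂a_A = 20 + a_B − 2a_A = 0, so a_A = 10 + 0.5a_B.
The game is symmetric, so in equilibrium a_B = a_A: the reaction function gives 0.5a_A = 10, hence a_A = 20.

20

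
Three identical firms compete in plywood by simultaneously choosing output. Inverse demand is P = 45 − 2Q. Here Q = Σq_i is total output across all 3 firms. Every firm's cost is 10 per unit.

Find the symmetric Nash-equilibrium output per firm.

4.375

A representative firm's profit is π_i = q_i(45 − 2Q) − 10q_i, with Q = q_i + Σ_{j≠i} q_j.
First-order condition: 35 − 4q_i − 2Σ_{j≠i} q_j = 0.
With identical firms, set every q_j = q: then 35 − 4q − 4q = 0, i.e. q = 35/8 = 4.375.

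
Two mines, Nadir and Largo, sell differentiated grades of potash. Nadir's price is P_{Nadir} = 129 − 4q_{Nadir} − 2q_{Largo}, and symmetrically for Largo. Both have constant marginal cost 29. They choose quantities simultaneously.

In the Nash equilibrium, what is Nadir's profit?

400

Mine Nadir's profit: π = q_{Nadir}(129 − 4q_{Nadir} − 2q_{Largo}) − 29q_{Nadir}.
∂π/∂q_{Nadir} = 100 − 8q_{Nadir} − 2q_{Largo} = 0 ⇒ q_{Nadir} = 12.5 − 0.25q_{Largo}.
By symmetry q_{Largo} = q_{Nadir}; substituting into the reaction function, 1.25q_{Nadir} = 12.5 and q_{Nadir} = 10.
P_{Nadir} = 129 − 4·10 − 2·10 = 69.
Profit = (69 − 29)·10 = 400.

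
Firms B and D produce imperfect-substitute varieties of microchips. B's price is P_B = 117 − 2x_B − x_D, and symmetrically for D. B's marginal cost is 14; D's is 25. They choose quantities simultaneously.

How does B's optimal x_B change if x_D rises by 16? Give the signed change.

Firm B's profit: π = x_B(117 − 2x_B − x_D) − 14x_B.
∂π/∂x_B = 103 − 4x_B − x_D = 0 ⇒ x_B = 25.75 − 0.25x_D.
The reaction-function slope is −0.25, so a 16-unit rise in x_D moves x_B by −0.25 × 16 = −4. B's best response falls — the actions are strategic substitutes.

-4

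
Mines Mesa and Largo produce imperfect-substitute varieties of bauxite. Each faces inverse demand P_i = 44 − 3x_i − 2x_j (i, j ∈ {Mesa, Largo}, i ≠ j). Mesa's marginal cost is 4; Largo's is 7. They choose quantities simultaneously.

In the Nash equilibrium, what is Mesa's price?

19.5625

Mine Mesa's profit: π = x_{Mesa}(44 − 3x_{Mesa} − 2x_{Largo}) − 4x_{Mesa}.
∂π/∂x_{Mesa} = 40 − 6x_{Mesa} − 2x_{Largo} = 0 ⇒ x_{Mesa} = 20/3 − (1/3)x_{Largo}.
Similarly x_{Largo} = 37/6 − (1/3)x_{Mesa}.
Plugging x_{Largo} into Mesa's best response: x_{Mesa} = 20/3 − (1/3)(37/6 − (1/3)x_{Mesa}) ⇒ (8/9)x_{Mesa} = 83/18, so x_{Mesa} = 5.1875.
Then x_{Largo} = 37/6 − (1/3)·5.1875 = 4.4375.
P_{Mesa} = 44 − 3·5.1875 − 2·4.4375 = 19.5625.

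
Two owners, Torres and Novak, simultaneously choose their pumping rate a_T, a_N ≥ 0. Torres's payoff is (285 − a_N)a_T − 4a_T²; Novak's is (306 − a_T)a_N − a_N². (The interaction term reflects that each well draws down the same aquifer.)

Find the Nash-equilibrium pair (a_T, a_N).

Expanding Torres's payoff: 285a_T − a_Na_T − 4a_T².
∂π/∂a_T = 285 − a_N − 8a_T = 0, so a_T = 35.625 − 0.125a_N.
Likewise for Novak: a_N = 153 − 0.5a_T.
Substituting the second reaction function into the first: a_T = 35.625 − 0.125(153 − 0.5a_T), which gives 0.9375a_T = 16.5 ⇒ a_T = 17.6.
Then a_N = 153 − 0.5·17.6 = 144.2.

17.6, 144.2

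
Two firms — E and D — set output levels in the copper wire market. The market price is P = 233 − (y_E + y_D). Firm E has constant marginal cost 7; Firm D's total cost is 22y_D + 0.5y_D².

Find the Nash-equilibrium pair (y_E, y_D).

93.4, 39.2

Firm E's profit: π = y_E(233 − (y_E + y_D)) − 7y_E.
∂π/∂y_E = 226 − 2y_E − y_D = 0, so y_E = 113 − 0.5y_D.
For D: ∂π/∂y_D = 211 − 3y_D − y_E = 0 ⇒ y_D = 211/3 − (1/3)y_E.
Substituting the second reaction function into the first: y_E = 113 − 0.5(211/3 − (1/3)y_E), which gives (5/6)y_E = 467/6 ⇒ y_E = 93.4.
Then y_D = 211/3 − (1/3)·93.4 = 39.2.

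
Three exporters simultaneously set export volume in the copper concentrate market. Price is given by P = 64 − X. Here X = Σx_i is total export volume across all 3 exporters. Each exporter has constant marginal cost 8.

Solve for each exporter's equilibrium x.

A representative exporter's profit is π_i = x_i(64 − X) − 8x_i, with X = x_i + Σ_{j≠i} x_j.
First-order condition: 56 − 2x_i − Σ_{j≠i} x_j = 0.
With identical exporters, set every x_j = x: then 56 − 2x − 2x = 0, i.e. x = 56/4 = 14.

14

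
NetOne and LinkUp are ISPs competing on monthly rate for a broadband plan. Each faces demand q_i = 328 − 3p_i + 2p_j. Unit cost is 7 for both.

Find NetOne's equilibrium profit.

19320.1875

NetOne's profit: π = (p_{NetOne} − 7)(328 − 3p_{NetOne} + 2p_{LinkUp}).
∂π/∂p_{NetOne} = 349 − 6p_{NetOne} + 2p_{LinkUp} = 0 ⇒ p_{NetOne} = 349/6 + (1/3)p_{LinkUp}.
Setting p_{NetOne} = p_{LinkUp} in the reaction function: p_{NetOne} = 349/6 + (1/3)p_{NetOne}, so p_{NetOne} = (349/6) / (2/3) = 87.25.
q_{NetOne} = 328 − 3·87.25 + 2·87.25 = 240.75.
Profit = (87.25 − 7)·240.75 = 19320.1875.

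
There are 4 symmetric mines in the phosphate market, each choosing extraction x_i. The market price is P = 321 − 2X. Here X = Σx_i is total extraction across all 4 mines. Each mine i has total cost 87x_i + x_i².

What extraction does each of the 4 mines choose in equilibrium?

A representative mine's profit is π_i = x_i(321 − 2X) − 87x_i − x_i², with X = x_i + Σ_{j≠i} x_j.
First-order condition: 234 − 6x_i − 2Σ_{j≠i} x_j = 0.
In a symmetric equilibrium every mine chooses the same x, so Σ_{j≠i} x_j = 3x. The condition becomes 234 − 12x = 0, giving x = 234/12 = 19.5.

19.5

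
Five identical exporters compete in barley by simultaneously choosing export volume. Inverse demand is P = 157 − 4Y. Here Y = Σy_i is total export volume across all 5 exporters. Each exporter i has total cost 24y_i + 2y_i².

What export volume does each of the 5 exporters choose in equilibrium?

A representative exporter's profit is π_i = y_i(157 − 4Y) − 24y_i − 2y_i², with Y = y_i + Σ_{j≠i} y_j.
First-order condition: 133 − 12y_i − 4Σ_{j≠i} y_j = 0.
In a symmetric equilibrium every exporter chooses the same y, so Σ_{j≠i} y_j = 4y. The condition becomes 133 − 28y = 0, giving y = 133/28 = 4.75.

4.75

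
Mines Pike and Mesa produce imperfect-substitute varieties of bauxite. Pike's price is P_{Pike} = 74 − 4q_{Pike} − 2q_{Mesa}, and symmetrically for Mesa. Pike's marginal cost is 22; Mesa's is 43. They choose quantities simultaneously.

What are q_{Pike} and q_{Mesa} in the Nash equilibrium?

5.9, 2.4

Mine Pike's profit: π = q_{Pike}(74 − 4q_{Pike} − 2q_{Mesa}) − 22q_{Pike}.
∂π/∂q_{Pike} = 52 − 8q_{Pike} − 2q_{Mesa} = 0 ⇒ q_{Pike} = 6.5 − 0.25q_{Mesa}.
Similarly q_{Mesa} = 3.875 − 0.25q_{Pike}.
Plugging q_{Mesa} into Pike's best response: q_{Pike} = 6.5 − 0.25(3.875 − 0.25q_{Pike}) ⇒ 0.9375q_{Pike} = 177/32, so q_{Pike} = 5.9.
Then q_{Mesa} = 3.875 − 0.25·5.9 = 2.4.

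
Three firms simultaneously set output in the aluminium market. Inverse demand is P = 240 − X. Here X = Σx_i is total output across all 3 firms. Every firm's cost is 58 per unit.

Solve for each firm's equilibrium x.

45.5

A representative firm's profit is π_i = x_i(240 − X) − 58x_i, with X = x_i + Σ_{j≠i} x_j.
First-order condition: 182 − 2x_i − Σ_{j≠i} x_j = 0.
In a symmetric equilibrium every firm chooses the same x, so Σ_{j≠i} x_j = 2x. The condition becomes 182 − 4x = 0, giving x = 182/4 = 45.5.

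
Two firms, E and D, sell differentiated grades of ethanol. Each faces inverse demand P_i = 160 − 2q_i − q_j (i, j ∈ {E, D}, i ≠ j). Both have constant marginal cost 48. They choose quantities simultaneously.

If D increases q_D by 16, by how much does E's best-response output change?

Firm E's profit: π = q_E(160 − 2q_E − q_D) − 48q_E.
∂π/∂q_E = 112 − 4q_E − q_D = 0 ⇒ q_E = 28 − 0.25q_D.
The reaction-function slope is −0.25, so a 16-unit rise in q_D moves q_E by −0.25 × 16 = −4. E's best response falls — the actions are strategic substitutes.

-4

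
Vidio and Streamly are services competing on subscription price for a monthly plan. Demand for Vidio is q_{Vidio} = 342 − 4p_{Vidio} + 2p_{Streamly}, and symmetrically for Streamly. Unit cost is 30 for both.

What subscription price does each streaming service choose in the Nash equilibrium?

77

Vidio's profit: π = (p_{Vidio} − 30)(342 − 4p_{Vidio} + 2p_{Streamly}).
∂π/∂p_{Vidio} = 462 − 8p_{Vidio} + 2p_{Streamly} = 0 ⇒ p_{Vidio} = 57.75 + 0.25p_{Streamly}.
Setting p_{Vidio} = p_{Streamly} in the reaction function: p_{Vidio} = 57.75 + 0.25p_{Vidio}, so p_{Vidio} = 57.75 / 0.75 = 77.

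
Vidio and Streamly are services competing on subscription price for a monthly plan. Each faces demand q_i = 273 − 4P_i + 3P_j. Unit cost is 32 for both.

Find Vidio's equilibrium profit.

9292.96

Vidio's profit: π = (P_{Vidio} − 32)(273 − 4P_{Vidio} + 3P_{Streamly}).
∂π/∂P_{Vidio} = 401 − 8P_{Vidio} + 3P_{Streamly} = 0 ⇒ P_{Vidio} = 50.125 + 0.375P_{Streamly}.
The game is symmetric, so in equilibrium P_{Streamly} = P_{Vidio}: the reaction function gives 0.625P_{Vidio} = 50.125, hence P_{Vidio} = 80.2.
q_{Vidio} = 273 − 4·80.2 + 3·80.2 = 192.8.
Profit = (80.2 − 32)·192.8 = 9292.96.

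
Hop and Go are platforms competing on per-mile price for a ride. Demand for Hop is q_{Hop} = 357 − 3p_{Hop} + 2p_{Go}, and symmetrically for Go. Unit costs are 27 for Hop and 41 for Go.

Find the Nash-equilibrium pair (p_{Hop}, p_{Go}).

Hop's profit: π = (p_{Hop} − 27)(357 − 3p_{Hop} + 2p_{Go}).
∂π/∂p_{Hop} = 438 − 6p_{Hop} + 2p_{Go} = 0 ⇒ p_{Hop} = 73 + (1/3)p_{Go}.
Similarly p_{Go} = 80 + (1/3)p_{Hop}.
Plugging p_{Go} into Hop's best response: p_{Hop} = 73 + (1/3)(80 + (1/3)p_{Hop}) ⇒ (8/9)p_{Hop} = 299/3, so p_{Hop} = 112.125.
Then p_{Go} = 80 + (1/3)·112.125 = 117.375.

112.125, 117.375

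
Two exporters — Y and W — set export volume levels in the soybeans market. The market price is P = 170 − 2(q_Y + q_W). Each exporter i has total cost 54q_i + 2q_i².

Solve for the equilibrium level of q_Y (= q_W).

11.6

Exporter Y's profit: π = q_Y(170 − 2(q_Y + q_W)) − 54q_Y − 2q_Y².
∂π/∂q_Y = 116 − 8q_Y − 2q_W = 0, so q_Y = 14.5 − 0.25q_W.
The game is symmetric, so in equilibrium q_W = q_Y: the reaction function gives 1.25q_Y = 14.5, hence q_Y = 11.6.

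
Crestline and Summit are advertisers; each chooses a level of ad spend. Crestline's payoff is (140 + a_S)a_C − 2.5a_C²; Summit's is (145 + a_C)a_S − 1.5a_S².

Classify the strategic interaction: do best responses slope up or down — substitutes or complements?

Expanding Crestline's payoff: 140a_C + a_Sa_C − 2.5a_C².
∂π/∂a_C = 140 + a_S − 5a_C = 0, so a_C = 28 + 0.2a_S.
The best-response slope da_C/da_S = 0.2 > 0: the reaction function is upward-sloping, so the choices are strategic complements.

strategic complements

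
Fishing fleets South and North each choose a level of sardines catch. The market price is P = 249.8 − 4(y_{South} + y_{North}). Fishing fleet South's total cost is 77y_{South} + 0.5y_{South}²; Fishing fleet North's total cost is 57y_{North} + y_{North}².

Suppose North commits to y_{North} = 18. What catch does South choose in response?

11.2

Fishing fleet South's profit: π = y_{South}(249.8 − 4(y_{South} + y_{North})) − 77y_{South} − 0.5y_{South}².
∂π/∂y_{South} = 172.8 − 9y_{South} − 4y_{North} = 0, so y_{South} = 19.2 − (4/9)y_{North}.
At y_{North} = 18: y_{South} = 19.2 − (4/9)·18 = 11.2.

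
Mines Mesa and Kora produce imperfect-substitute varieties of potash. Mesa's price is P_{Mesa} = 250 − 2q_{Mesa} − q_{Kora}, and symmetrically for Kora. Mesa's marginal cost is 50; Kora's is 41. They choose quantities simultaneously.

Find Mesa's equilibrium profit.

3104.72

Mine Mesa's profit: π = q_{Mesa}(250 − 2q_{Mesa} − q_{Kora}) − 50q_{Mesa}.
∂π/∂q_{Mesa} = 200 − 4q_{Mesa} − q_{Kora} = 0 ⇒ q_{Mesa} = 50 − 0.25q_{Kora}.
Similarly q_{Kora} = 52.25 − 0.25q_{Mesa}.
Substituting the second reaction function into the first: q_{Mesa} = 50 − 0.25(52.25 − 0.25q_{Mesa}), which gives 0.9375q_{Mesa} = 36.9375 ⇒ q_{Mesa} = 39.4.
Then q_{Kora} = 52.25 − 0.25·39.4 = 42.4.
P_{Mesa} = 250 − 2·39.4 − 42.4 = 128.8.
Profit = (128.8 − 50)·39.4 = 3104.72.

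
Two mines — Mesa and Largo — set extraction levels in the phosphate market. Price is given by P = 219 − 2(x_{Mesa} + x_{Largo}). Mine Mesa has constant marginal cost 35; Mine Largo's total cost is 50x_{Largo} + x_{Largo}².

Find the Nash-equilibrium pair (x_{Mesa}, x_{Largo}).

38.3, 15.4

Mine Mesa's profit: π = x_{Mesa}(219 − 2(x_{Mesa} + x_{Largo})) − 35x_{Mesa}.
∂π/∂x_{Mesa} = 184 − 4x_{Mesa} − 2x_{Largo} = 0, so x_{Mesa} = 46 − 0.5x_{Largo}.
For Largo: ∂π/∂x_{Largo} = 169 − 6x_{Largo} − 2x_{Mesa} = 0 ⇒ x_{Largo} = 169/6 − (1/3)x_{Mesa}.
Solving the two reaction functions simultaneously: (1 − (−0.5)(−1/3))x_{Mesa} = 46 − 0.5·(169/6), so (5/6)x_{Mesa} = 383/12 and x_{Mesa} = 38.3.
Then x_{Largo} = 169/6 − (1/3)·38.3 = 15.4.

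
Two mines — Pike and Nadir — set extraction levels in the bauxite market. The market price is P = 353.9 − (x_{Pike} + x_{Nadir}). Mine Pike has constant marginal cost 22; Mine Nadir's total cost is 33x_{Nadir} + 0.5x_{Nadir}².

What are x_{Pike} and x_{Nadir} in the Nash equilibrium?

Mine Pike's profit: π = x_{Pike}(353.9 − (x_{Pike} + x_{Nadir})) − 22x_{Pike}.
∂π/∂x_{Pike} = 331.9 − 2x_{Pike} − x_{Nadir} = 0, so x_{Pike} = 165.95 − 0.5x_{Nadir}.
For Nadir: ∂π/∂x_{Nadir} = 320.9 − 3x_{Nadir} − x_{Pike} = 0 ⇒ x_{Nadir} = 3209/30 − (1/3)x_{Pike}.
Solving the two reaction functions simultaneously: (1 − (−0.5)(−1/3))x_{Pike} = 165.95 − 0.5·(3209/30), so (5/6)x_{Pike} = 1687/15 and x_{Pike} = 134.96.
Then x_{Nadir} = 3209/30 − (1/3)·134.96 = 61.98.

134.96, 61.98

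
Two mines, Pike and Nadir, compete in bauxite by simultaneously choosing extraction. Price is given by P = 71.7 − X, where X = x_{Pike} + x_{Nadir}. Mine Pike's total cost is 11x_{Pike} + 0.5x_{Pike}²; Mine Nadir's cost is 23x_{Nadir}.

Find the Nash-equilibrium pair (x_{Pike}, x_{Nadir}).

Mine Pike's profit: π = x_{Pike}(71.7 − (x_{Pike} + x_{Nadir})) − 11x_{Pike} − 0.5x_{Pike}².
∂π/∂x_{Pike} = 60.7 − 3x_{Pike} − x_{Nadir} = 0, so x_{Pike} = 607/30 − (1/3)x_{Nadir}.
For Nadir: ∂π/∂x_{Nadir} = 48.7 − 2x_{Nadir} − x_{Pike} = 0 ⇒ x_{Nadir} = 24.35 − 0.5x_{Pike}.
Solving the two reaction functions simultaneously: (1 − (−1/3)(−0.5))x_{Pike} = 607/30 − (1/3)·24.35, so (5/6)x_{Pike} = 727/60 and x_{Pike} = 14.54.
Then x_{Nadir} = 24.35 − 0.5·14.54 = 17.08.

14.54, 17.08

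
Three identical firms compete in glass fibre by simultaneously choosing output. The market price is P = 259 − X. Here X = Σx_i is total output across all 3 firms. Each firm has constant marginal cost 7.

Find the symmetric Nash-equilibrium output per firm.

A representative firm's profit is π_i = x_i(259 − X) − 7x_i, with X = x_i + Σ_{j≠i} x_j.
First-order condition: 252 − 2x_i − Σ_{j≠i} x_j = 0.
Imposing symmetry (x_j = x for all j) turns Σ_{j≠i} x_j into 2x, so 252 = 4x and x = 63.

63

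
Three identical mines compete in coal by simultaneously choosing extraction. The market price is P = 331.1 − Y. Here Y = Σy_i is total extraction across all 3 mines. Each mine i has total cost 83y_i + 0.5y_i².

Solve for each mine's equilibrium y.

49.62

A representative mine's profit is π_i = y_i(331.1 − Y) − 83y_i − 0.5y_i², with Y = y_i + Σ_{j≠i} y_j.
First-order condition: 248.1 − 3y_i − Σ_{j≠i} y_j = 0.
With identical mines, set every y_j = y: then 248.1 − 3y − 2y = 0, i.e. y = 248.1/5 = 49.62.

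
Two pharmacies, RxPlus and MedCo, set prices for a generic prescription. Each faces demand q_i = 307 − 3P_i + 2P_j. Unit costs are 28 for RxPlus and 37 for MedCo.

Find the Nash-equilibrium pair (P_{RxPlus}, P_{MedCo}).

RxPlus's profit: π = (P_{RxPlus} − 28)(307 − 3P_{RxPlus} + 2P_{MedCo}).
∂π/∂P_{RxPlus} = 391 − 6P_{RxPlus} + 2P_{MedCo} = 0 ⇒ P_{RxPlus} = 391/6 + (1/3)P_{MedCo}.
Similarly P_{MedCo} = 209/3 + (1/3)P_{RxPlus}.
Substituting the second reaction function into the first: P_{RxPlus} = 391/6 + (1/3)(209/3 + (1/3)P_{RxPlus}), which gives (8/9)P_{RxPlus} = 1591/18 ⇒ P_{RxPlus} = 99.4375.
Then P_{MedCo} = 209/3 + (1/3)·99.4375 = 102.8125.

99.4375, 102.8125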